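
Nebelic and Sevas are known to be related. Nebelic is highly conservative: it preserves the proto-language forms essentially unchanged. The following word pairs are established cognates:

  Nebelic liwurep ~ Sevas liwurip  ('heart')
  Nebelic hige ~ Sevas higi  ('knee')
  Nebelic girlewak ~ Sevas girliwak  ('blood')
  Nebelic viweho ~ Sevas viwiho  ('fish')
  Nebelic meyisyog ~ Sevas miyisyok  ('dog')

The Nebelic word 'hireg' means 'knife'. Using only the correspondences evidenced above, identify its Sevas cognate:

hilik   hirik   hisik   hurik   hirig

girlewak ~ girliwak, viweho ~ viwiho — Nebelic e corresponds to Sevas i after a consonant, before a consonant other than r, m, n, p, b, f, v.
meyisyog ~ miyisyok — Nebelic g corresponds to Sevas k word-finally.
Applying these to Nebelic 'hireg':
  hireg → hirig   (e→i after a consonant, before a consonant other than r, m, n, p, b, f, v)
  hirig → hirik   (g→k word-finally)
So the Sevas cognate is 'hirik'.

hirik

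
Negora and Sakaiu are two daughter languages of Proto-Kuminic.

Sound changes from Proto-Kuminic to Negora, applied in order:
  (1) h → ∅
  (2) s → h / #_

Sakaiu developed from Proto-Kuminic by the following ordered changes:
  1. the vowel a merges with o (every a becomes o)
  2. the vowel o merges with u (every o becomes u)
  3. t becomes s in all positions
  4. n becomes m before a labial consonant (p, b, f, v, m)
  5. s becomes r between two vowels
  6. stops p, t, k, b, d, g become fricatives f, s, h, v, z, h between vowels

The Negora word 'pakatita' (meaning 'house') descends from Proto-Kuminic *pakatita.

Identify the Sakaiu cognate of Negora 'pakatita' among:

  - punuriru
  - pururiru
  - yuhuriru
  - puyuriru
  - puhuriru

Sakaiu: *pakatita
  pakatita → pokotito   [vowel merger]
  pokotito → pukutitu   [vowel merger]
  pukutitu → pukusisu   [unconditioned shift]
  pukusisu (rule 4 does not apply)
  pukusisu → pukuriru   [rhotacism]
  pukuriru → puhuriru   [intervocalic lenition]
  giving Sakaiu puhuriru.
The other candidates each miss or misapply at least one Sakaiu change.

puhuriru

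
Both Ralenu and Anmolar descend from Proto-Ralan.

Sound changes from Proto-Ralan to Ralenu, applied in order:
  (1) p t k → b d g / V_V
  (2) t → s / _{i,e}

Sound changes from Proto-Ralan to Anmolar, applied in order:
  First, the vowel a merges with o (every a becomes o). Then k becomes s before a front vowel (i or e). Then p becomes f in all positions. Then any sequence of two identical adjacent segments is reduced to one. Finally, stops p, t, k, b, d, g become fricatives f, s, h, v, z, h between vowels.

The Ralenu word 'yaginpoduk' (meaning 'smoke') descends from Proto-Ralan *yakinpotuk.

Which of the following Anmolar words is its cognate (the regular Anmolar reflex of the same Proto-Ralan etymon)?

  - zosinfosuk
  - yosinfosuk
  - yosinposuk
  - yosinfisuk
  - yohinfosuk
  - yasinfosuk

yosinfosuk

Anmolar: start from *yakinpotuk.
  rule 1 (vowel merger): yakinpotuk → yokinpotuk
  rule 2 (palatalisation): yokinpotuk → yosinpotuk
  rule 3 (unconditioned shift): yosinpotuk → yosinfotuk
  rule 4: no change — yosinfotuk
  rule 5 (intervocalic lenition): yosinfotuk → yosinfosuk
  ⇒ Anmolar yosinfosuk
The other candidates each miss or misapply at least one Anmolar change.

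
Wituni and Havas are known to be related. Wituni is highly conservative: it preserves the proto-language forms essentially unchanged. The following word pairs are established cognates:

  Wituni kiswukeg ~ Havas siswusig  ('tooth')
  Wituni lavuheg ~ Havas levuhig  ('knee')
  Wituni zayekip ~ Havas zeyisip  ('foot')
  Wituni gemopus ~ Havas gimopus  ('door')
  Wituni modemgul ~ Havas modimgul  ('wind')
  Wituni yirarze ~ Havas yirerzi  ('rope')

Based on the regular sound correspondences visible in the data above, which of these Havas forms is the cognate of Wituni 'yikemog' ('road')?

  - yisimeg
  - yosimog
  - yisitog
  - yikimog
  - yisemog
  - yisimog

kiswukeg ~ siswusig — Wituni k corresponds to Havas s between vowels (before a front vowel).
gemopus ~ gimopus, modemgul ~ modimgul — Wituni e corresponds to Havas i after a consonant, before a nasal.
Applying these to Wituni 'yikemog':
  yikemog → yisemog   (k→s between vowels (before a front vowel))
  yisemog → yisimog   (e→i after a consonant, before a nasal)
So the Havas cognate is 'yisimog'.

yisimog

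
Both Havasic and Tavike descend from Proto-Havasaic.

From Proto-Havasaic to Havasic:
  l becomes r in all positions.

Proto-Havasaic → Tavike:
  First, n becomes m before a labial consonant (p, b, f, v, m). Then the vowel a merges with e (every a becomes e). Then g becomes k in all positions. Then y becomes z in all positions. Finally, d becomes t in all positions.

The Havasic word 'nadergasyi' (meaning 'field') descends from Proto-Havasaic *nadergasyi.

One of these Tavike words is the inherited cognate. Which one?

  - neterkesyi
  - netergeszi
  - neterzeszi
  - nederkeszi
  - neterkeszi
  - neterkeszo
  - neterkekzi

neterkeszi

Tavike: *nadergasyi > nedergesyi > nederkesyi > nederkeszi > neterkeszi  (by vowel merger, unconditioned shift, unconditioned shift, unconditioned shift)
Among the options, 'neterkeszi' alone shows every Tavike change applied in order.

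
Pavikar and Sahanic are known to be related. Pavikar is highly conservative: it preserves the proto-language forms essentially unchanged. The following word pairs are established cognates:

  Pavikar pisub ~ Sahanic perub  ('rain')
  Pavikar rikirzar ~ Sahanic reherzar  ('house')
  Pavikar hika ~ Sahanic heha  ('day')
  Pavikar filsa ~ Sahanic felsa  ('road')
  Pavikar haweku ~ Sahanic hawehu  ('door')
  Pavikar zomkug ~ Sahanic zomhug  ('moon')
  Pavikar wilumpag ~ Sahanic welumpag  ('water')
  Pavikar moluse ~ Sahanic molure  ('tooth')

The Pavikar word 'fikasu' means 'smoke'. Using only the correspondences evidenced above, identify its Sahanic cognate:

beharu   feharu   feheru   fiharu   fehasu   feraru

feharu

pisub ~ perub, rikirzar ~ reherzar — Pavikar i corresponds to Sahanic e after a consonant, before a consonant other than r, m, n, p, b, f, v.
hika ~ heha — Pavikar k corresponds to Sahanic h between vowels (before a back vowel).
pisub ~ perub — Pavikar s corresponds to Sahanic r between vowels (before a back vowel).
Applying these to Pavikar 'fikasu':
  fikasu → fekasu   (i→e after a consonant, before a consonant other than r, m, n, p, b, f, v)
  fekasu → fehasu   (k→h between vowels (before a back vowel))
  fehasu → feharu   (s→r between vowels (before a back vowel))
So the Sahanic cognate is 'feharu'.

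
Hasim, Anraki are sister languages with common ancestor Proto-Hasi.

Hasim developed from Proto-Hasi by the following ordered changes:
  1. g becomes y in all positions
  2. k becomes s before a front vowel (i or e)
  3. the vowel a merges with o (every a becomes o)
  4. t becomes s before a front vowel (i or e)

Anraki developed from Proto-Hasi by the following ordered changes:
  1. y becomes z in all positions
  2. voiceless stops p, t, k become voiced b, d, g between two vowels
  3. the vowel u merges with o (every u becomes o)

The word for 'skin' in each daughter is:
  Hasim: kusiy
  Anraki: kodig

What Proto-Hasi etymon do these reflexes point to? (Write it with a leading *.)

Position 5: Hasim has y, Anraki has g. Taking the neighbouring segments as reconstructed: Hasim y could go back to *g or *y; Anraki g can only go back to *g — the one source consistent with every daughter is *g.
Position 3: Hasim has s, Anraki has d. Taking the neighbouring segments as reconstructed: Hasim s could go back to *t or *k or *s; Anraki d could go back to *t or *d — the one source consistent with every daughter is *t.
This points to *kutig. Verify forward in each daughter:
Hasim: *kutig > kutiy > kusiy  (by unconditioned shift, palatalisation)
Anraki: *kutig > kudig > kodig  (by intervocalic voicing, vowel merger)
No other proto-form is consistent with every reflex, so the reconstruction is *kutig.

*kutig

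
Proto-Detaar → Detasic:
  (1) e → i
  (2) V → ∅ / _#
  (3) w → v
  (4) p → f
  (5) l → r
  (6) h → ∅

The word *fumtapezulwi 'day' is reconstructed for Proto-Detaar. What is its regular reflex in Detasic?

Detasic: *fumtapezulwi > fumtapizulwi > fumtapizulw > fumtapizulv > fumtafizulv > fumtafizurv  (by vowel merger, apocope, unconditioned shift, unconditioned shift, unconditioned shift)

fumtafizurv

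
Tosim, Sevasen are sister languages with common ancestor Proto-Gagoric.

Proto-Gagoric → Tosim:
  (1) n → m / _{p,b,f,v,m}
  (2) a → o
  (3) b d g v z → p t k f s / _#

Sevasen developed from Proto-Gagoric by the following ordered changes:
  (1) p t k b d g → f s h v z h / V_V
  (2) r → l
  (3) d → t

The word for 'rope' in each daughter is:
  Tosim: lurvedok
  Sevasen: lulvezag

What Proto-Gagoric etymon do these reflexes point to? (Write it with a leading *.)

*lurvedag

Position 8: Tosim has k, Sevasen has g. Sevasen preserves g here (none of its changes turn any other segment into g), so the proto-segment is *g.
Position 6: Tosim has d, Sevasen has z. Tosim preserves d here (none of its changes turn any other segment into d), so the proto-segment is *d.
Continuing position by position gives *lurvedag; check it forward:
Tosim: *lurvedag
  lurvedag (rule 1 does not apply)
  lurvedag → lurvedog   [vowel merger]
  lurvedog → lurvedok   [final devoicing]
  giving Tosim lurvedok.
Sevasen: start from *lurvedag.
  rule 1 (intervocalic lenition): lurvedag → lurvezag
  rule 2 (unconditioned shift): lurvezag → lulvezag
  rule 3: no change — lulvezag
  ⇒ Sevasen lulvezag
No other proto-form is consistent with every reflex, so the reconstruction is *lurvedag.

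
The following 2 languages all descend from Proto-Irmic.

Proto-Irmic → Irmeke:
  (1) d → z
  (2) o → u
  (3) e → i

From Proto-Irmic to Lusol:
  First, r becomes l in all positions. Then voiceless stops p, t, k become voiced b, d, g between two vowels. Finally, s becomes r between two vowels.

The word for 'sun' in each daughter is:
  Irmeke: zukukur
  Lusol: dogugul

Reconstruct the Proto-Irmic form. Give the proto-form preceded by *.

Position 2: Irmeke has u, Lusol has o. Lusol preserves o here (none of its changes turn any other segment into o), so the proto-segment is *o.
Position 3: Irmeke has k, Lusol has g. Irmeke preserves k here (none of its changes turn any other segment into k), so the proto-segment is *k.
Verify the candidate proto-form against each daughter:
Irmeke: start from *dokukur.
  rule 1 (unconditioned shift): dokukur → zokukur
  rule 2 (vowel merger): zokukur → zukukur
  rule 3: no change — zukukur
  ⇒ Irmeke zukukur
Lusol: *dokukur
  dokukur → dokukul   [unconditioned shift]
  dokukul → dogugul   [intervocalic voicing]
  dogugul (rule 3 does not apply)
  giving Lusol dogugul.
No other proto-form is consistent with every reflex, so the reconstruction is *dokukur.

*dokukur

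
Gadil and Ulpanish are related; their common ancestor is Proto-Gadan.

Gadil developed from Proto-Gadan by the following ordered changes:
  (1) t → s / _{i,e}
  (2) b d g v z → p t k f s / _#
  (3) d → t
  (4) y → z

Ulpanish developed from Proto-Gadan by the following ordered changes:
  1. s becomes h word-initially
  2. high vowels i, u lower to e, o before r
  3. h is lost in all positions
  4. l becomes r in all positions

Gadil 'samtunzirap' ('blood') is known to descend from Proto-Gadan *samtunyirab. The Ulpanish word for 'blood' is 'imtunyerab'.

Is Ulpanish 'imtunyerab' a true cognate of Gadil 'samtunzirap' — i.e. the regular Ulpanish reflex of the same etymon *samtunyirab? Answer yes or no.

no

Derive the expected Ulpanish reflex of *samtunyirab:
Ulpanish: *samtunyirab
  samtunyirab → hamtunyirab   [debuccalisation]
  hamtunyirab → hamtunyerab   [pre-rhotic lowering]
  hamtunyerab → amtunyerab   [h-loss]
  amtunyerab (rule 4 does not apply)
  giving Ulpanish amtunyerab.
The regular Ulpanish reflex would be 'amtunyerab', but the attested form is 'imtunyerab'. The correspondence is irregular, so they are not cognates (the Ulpanish form has a different source).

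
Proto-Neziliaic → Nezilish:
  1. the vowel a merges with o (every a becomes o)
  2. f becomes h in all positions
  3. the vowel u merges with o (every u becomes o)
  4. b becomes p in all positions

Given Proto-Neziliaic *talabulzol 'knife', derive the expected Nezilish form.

Nezilish: *talabulzol
  talabulzol → tolobulzol   [vowel merger]
  tolobulzol (rule 2 does not apply)
  tolobulzol → tolobolzol   [vowel merger]
  tolobolzol → tolopolzol   [unconditioned shift]
  giving Nezilish tolopolzol.

tolopolzol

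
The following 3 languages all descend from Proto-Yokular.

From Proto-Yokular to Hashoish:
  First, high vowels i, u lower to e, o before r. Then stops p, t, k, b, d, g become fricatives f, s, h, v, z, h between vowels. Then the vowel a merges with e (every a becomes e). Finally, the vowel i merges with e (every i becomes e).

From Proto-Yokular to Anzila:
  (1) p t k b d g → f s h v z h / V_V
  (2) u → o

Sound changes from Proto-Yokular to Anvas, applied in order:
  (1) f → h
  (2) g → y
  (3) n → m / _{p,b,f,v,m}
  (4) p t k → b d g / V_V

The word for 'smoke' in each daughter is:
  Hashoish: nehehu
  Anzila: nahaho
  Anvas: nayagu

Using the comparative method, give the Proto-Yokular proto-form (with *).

*nagaku

Position 3: Hashoish has h, Anzila has h, Anvas has y. Taking the neighbouring segments as reconstructed: Hashoish h could go back to *k or *g or *h; Anzila h could go back to *k or *g or *h; Anvas y could go back to *g or *y — the one source consistent with every daughter is *g.
Position 2: Hashoish has e, Anzila has a, Anvas has a. Anzila preserves a here (none of its changes turn any other segment into a), so the proto-segment is *a.
This points to *nagaku. Verify forward in each daughter:
Hashoish: *nagaku > nahahu > nehehu  (by intervocalic lenition, vowel merger)
Anzila: start from *nagaku.
  rule 1 (intervocalic lenition): nagaku → nahahu
  rule 2 (vowel merger): nahahu → nahaho
  ⇒ Anzila nahaho
Anvas: *nagaku
  nagaku (rule 1 does not apply)
  nagaku → nayaku   [unconditioned shift]
  nayaku (rule 3 does not apply)
  nayaku → nayagu   [intervocalic voicing]
  giving Anvas nayagu.
No other proto-form is consistent with every reflex, so the reconstruction is *nagaku.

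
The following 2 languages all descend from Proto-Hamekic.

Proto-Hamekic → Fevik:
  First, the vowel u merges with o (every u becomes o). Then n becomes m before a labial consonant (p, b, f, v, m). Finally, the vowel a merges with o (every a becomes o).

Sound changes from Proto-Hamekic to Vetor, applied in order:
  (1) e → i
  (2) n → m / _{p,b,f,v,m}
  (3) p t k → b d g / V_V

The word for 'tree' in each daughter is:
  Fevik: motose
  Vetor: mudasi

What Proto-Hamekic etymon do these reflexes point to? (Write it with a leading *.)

*mutase

Position 6: Fevik has e, Vetor has i. Fevik preserves e here (none of its changes turn any other segment into e), so the proto-segment is *e.
Position 3: Fevik has t, Vetor has d. Fevik preserves t here (none of its changes turn any other segment into t), so the proto-segment is *t.
Position 2: Fevik has o, Vetor has u. Vetor preserves u here (none of its changes turn any other segment into u), so the proto-segment is *u.
Verify the candidate proto-form against each daughter:
Fevik: *mutase > motase > motose  (by vowel merger, vowel merger)
Vetor: start from *mutase.
  rule 1 (vowel merger): mutase → mutasi
  rule 2: no change — mutasi
  rule 3 (intervocalic voicing): mutasi → mudasi
  ⇒ Vetor mudasi
*mutase is the unique common source.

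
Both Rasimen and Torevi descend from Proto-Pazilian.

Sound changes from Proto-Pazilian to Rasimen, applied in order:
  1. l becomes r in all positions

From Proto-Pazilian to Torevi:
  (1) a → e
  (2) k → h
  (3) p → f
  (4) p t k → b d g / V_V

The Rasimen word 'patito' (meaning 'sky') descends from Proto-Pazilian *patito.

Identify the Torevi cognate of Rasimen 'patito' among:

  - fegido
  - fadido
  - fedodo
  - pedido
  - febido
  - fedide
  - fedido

Torevi: *patito > petito > fetito > fedido  (by vowel merger, unconditioned shift, intervocalic voicing)
The other candidates each miss or misapply at least one Torevi change.

fedido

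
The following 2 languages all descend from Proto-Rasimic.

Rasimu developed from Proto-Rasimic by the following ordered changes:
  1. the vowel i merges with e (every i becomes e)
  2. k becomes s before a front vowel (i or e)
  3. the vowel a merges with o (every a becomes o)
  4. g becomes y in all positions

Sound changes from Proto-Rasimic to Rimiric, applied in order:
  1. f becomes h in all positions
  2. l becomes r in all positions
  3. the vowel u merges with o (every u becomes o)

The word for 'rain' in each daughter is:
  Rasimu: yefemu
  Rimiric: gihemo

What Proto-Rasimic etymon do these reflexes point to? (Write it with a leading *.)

*gifemu

Position 2: Rasimu has e, Rimiric has i. Rimiric preserves i here (none of its changes turn any other segment into i), so the proto-segment is *i.
Position 6: Rasimu has u, Rimiric has o. Rasimu preserves u here (none of its changes turn any other segment into u), so the proto-segment is *u.
Continuing position by position gives *gifemu; check it forward:
Rasimu: *gifemu
  gifemu → gefemu   [vowel merger]
  gefemu (rule 2 does not apply)
  gefemu (rule 3 does not apply)
  gefemu → yefemu   [unconditioned shift]
  giving Rasimu yefemu.
Rimiric: *gifemu > gihemu > gihemo  (by unconditioned shift, vowel merger)
No other proto-form is consistent with every reflex, so the reconstruction is *gifemu.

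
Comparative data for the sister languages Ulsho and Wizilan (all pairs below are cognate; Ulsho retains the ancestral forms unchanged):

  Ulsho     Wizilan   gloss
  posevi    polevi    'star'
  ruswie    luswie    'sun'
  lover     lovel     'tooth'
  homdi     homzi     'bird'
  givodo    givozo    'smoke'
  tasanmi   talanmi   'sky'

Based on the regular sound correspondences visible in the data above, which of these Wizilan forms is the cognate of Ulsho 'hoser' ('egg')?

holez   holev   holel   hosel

holel

posevi ~ polevi — Ulsho s corresponds to Wizilan l between vowels (before a front vowel).
lover ~ lovel — Ulsho r corresponds to Wizilan l word-finally.
Applying these to Ulsho 'hoser':
  hoser → holer   (s→l between vowels (before a front vowel))
  holer → holel   (r→l word-finally)
So the Wizilan cognate is 'holel'.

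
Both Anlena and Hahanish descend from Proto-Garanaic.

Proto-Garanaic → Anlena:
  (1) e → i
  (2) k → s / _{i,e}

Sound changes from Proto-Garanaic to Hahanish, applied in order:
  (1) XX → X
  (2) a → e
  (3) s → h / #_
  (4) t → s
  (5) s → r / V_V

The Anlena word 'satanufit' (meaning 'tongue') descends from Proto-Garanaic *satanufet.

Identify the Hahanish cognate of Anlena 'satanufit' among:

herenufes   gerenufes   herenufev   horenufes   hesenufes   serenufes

herenufes

Hahanish: *satanufet > setenufet > hetenufet > hesenufes > herenufes  (by vowel merger, debuccalisation, unconditioned shift, rhotacism)
The other candidates each miss or misapply at least one Hahanish change.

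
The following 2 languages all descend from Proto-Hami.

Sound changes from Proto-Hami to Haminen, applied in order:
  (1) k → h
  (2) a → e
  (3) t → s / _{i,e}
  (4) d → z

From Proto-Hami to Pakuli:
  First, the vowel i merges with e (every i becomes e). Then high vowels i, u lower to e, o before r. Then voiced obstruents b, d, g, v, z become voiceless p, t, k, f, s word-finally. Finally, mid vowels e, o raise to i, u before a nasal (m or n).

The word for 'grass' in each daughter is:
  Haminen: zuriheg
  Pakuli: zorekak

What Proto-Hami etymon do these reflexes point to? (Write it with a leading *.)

*zurikag

Position 5: Haminen has h, Pakuli has k. Taking the neighbouring segments as reconstructed: Haminen h could go back to *k or *h; Pakuli k can only go back to *k — the one source consistent with every daughter is *k.
Position 4: Haminen has i, Pakuli has e. Haminen preserves i here (none of its changes turn any other segment into i), so the proto-segment is *i.
Verify the candidate proto-form against each daughter:
Haminen: *zurikag
  zurikag → zurihag   [unconditioned shift]
  zurihag → zuriheg   [vowel merger]
  zuriheg (rule 3 does not apply)
  zuriheg (rule 4 does not apply)
  giving Haminen zuriheg.
Pakuli: *zurikag
  zurikag → zurekag   [vowel merger]
  zurekag → zorekag   [pre-rhotic lowering]
  zorekag → zorekak   [final devoicing]
  zorekak (rule 4 does not apply)
  giving Pakuli zorekak.
*zurikag is the unique common source.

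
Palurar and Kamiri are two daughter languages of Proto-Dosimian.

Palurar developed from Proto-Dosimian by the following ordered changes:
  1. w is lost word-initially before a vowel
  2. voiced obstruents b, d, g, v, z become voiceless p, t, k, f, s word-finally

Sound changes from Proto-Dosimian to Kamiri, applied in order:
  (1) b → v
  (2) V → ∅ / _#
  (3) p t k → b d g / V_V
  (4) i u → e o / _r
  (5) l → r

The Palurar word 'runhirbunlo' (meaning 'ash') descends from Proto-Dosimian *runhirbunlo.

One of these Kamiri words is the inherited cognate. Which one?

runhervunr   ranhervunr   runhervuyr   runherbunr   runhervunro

runhervunr

Kamiri: *runhirbunlo
  runhirbunlo → runhirvunlo   [unconditioned shift]
  runhirvunlo → runhirvunl   [apocope]
  runhirvunl (rule 3 does not apply)
  runhirvunl → runhervunl   [pre-rhotic lowering]
  runhervunl → runhervunr   [unconditioned shift]
  giving Kamiri runhervunr.
Among the options, 'runhervunr' alone shows every Kamiri change applied in order.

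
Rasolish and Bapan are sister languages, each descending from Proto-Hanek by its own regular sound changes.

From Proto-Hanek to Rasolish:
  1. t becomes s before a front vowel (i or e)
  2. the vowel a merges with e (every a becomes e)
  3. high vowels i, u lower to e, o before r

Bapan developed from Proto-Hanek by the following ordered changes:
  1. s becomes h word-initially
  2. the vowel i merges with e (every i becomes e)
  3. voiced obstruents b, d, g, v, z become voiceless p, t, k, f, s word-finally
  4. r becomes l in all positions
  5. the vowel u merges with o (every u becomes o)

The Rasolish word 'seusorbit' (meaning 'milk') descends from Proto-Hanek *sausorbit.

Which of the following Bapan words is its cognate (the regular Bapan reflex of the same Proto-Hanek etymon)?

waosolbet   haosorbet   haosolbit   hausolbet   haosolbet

Bapan: *sausorbit
  sausorbit → hausorbit   [debuccalisation]
  hausorbit → hausorbet   [vowel merger]
  hausorbet (rule 3 does not apply)
  hausorbet → hausolbet   [unconditioned shift]
  hausolbet → haosolbet   [vowel merger]
  giving Bapan haosolbet.
The other candidates each miss or misapply at least one Bapan change.

haosolbet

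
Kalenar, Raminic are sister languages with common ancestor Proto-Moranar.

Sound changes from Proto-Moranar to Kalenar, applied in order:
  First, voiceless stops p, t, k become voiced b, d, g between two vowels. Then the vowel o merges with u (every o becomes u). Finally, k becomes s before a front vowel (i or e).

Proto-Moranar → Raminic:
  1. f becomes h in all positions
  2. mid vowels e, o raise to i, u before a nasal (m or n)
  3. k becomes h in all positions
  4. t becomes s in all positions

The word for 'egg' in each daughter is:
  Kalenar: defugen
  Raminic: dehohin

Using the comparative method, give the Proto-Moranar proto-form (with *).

Position 6: Kalenar has e, Raminic has i. Kalenar preserves e here (none of its changes turn any other segment into e), so the proto-segment is *e.
Position 3: Kalenar has f, Raminic has h. Kalenar preserves f here (none of its changes turn any other segment into f), so the proto-segment is *f.
This points to *defoken. Verify forward in each daughter:
Kalenar: *defoken
  defoken → defogen   [intervocalic voicing]
  defogen → defugen   [vowel merger]
  defugen (rule 3 does not apply)
  giving Kalenar defugen.
Raminic: *defoken > dehoken > dehokin > dehohin  (by unconditioned shift, pre-nasal raising, unconditioned shift)
No other proto-form is consistent with every reflex, so the reconstruction is *defoken.

*defoken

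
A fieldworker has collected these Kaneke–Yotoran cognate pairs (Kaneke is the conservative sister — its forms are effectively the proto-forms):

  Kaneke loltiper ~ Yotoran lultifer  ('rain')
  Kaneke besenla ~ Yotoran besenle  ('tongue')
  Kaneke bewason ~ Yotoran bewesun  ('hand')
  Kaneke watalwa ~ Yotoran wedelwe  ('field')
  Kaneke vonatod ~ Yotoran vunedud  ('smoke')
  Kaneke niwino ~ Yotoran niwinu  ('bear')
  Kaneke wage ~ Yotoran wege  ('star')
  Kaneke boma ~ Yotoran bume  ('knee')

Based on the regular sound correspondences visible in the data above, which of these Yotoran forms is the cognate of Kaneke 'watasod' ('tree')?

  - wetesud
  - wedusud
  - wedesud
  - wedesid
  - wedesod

wedesud

bewason ~ bewesun, watalwa ~ wedelwe — Kaneke a corresponds to Yotoran e after a consonant, before a consonant other than r, m, n, p, b, f, v.
watalwa ~ wedelwe — Kaneke t corresponds to Yotoran d between vowels (before a back vowel).
loltiper ~ lultifer, vonatod ~ vunedud — Kaneke o corresponds to Yotoran u after a consonant, before a consonant other than r, m, n, p, b, f, v.
Applying these to Kaneke 'watasod':
  watasod → wetasod   (a→e after a consonant, before a consonant other than r, m, n, p, b, f, v)
  wetasod → wedasod   (t→d between vowels (before a back vowel))
  wedasod → wedesod   (a→e after a consonant, before a consonant other than r, m, n, p, b, f, v)
  wedesod → wedesud   (o→u after a consonant, before a consonant other than r, m, n, p, b, f, v)
So the Yotoran cognate is 'wedesud'.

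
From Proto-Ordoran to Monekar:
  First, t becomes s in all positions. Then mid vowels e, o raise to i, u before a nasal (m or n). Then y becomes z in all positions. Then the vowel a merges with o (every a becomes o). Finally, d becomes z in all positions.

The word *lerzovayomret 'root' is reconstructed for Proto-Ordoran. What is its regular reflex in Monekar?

Monekar: *lerzovayomret
  lerzovayomret → lerzovayomres   [unconditioned shift]
  lerzovayomres → lerzovayumres   [pre-nasal raising]
  lerzovayumres → lerzovazumres   [unconditioned shift]
  lerzovazumres → lerzovozumres   [vowel merger]
  lerzovozumres (rule 5 does not apply)
  giving Monekar lerzovozumres.

lerzovozumres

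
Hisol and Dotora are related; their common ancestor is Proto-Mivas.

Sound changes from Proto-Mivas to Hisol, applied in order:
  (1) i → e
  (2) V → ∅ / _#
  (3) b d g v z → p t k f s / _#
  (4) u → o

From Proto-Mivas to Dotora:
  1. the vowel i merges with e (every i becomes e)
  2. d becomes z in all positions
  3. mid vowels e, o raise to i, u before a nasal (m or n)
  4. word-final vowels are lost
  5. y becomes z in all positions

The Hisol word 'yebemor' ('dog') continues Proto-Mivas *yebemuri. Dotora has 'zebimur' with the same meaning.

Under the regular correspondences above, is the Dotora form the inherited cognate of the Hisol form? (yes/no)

yes

Derive the expected Dotora reflex of *yebemuri:
Dotora: *yebemuri > yebemure > yebimure > yebimur > zebimur  (by vowel merger, pre-nasal raising, apocope, unconditioned shift)
Dotora 'zebimur' matches the regular reflex exactly, so the pair is cognate.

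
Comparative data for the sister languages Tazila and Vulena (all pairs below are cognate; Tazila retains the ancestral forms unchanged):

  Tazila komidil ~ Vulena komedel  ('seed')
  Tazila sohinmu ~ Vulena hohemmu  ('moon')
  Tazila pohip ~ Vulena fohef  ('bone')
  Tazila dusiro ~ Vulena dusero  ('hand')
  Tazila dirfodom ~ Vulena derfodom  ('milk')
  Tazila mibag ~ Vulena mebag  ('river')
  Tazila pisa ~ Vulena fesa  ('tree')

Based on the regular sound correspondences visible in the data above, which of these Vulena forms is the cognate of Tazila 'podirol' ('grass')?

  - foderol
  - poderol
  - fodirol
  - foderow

pohip ~ fohef — Tazila p corresponds to Vulena f word-initially before a back vowel.
dusiro ~ dusero, dirfodom ~ derfodom — Tazila i corresponds to Vulena e after a consonant, before r.
Applying these to Tazila 'podirol':
  podirol → fodirol   (p→f word-initially before a back vowel)
  fodirol → foderol   (i→e after a consonant, before r)
So the Vulena cognate is 'foderol'.

foderol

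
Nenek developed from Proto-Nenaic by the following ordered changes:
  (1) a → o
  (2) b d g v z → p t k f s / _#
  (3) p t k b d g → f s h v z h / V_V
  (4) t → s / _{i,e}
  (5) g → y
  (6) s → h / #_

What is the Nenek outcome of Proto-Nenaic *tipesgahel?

Nenek: *tipesgahel
  tipesgahel → tipesgohel   [vowel merger]
  tipesgohel (rule 2 does not apply)
  tipesgohel → tifesgohel   [intervocalic lenition]
  tifesgohel → sifesgohel   [palatalisation]
  sifesgohel → sifesyohel   [unconditioned shift]
  sifesyohel → hifesyohel   [debuccalisation]
  giving Nenek hifesyohel.

hifesyohel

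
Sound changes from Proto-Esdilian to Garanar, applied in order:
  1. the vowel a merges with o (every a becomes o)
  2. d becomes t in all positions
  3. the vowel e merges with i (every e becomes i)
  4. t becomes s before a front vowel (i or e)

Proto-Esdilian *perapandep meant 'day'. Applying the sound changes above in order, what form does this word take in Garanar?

piroponsip

Garanar: *perapandep > peropondep > peropontep > piropontip > piroponsip  (by vowel merger, unconditioned shift, vowel merger, palatalisation)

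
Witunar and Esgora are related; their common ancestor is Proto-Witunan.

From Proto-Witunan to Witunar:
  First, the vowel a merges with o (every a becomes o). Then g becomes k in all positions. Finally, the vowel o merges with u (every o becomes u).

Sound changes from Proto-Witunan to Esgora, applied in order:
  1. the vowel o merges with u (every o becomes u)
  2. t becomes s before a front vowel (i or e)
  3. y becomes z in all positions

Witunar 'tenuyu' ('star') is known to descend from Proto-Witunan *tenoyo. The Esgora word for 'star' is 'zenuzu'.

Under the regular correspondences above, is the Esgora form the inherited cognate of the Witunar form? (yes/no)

Derive the expected Esgora reflex of *tenoyo:
Esgora: start from *tenoyo.
  rule 1 (vowel merger): tenoyo → tenuyu
  rule 2 (palatalisation): tenuyu → senuyu
  rule 3 (unconditioned shift): senuyu → senuzu
  ⇒ Esgora senuzu
The regular Esgora reflex would be 'senuzu', but the attested form is 'zenuzu'. The correspondence is irregular, so they are not cognates (the Esgora form has a different source).

no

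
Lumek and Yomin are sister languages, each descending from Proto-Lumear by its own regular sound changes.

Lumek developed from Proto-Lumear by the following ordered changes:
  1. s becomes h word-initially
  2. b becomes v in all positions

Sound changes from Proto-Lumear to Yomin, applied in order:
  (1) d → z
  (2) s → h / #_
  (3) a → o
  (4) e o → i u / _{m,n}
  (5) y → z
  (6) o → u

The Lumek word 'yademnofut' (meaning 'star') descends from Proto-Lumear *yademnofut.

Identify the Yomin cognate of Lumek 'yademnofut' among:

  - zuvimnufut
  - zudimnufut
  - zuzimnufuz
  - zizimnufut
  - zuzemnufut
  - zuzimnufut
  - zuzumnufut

Yomin: *yademnofut > yazemnofut > yozemnofut > yozimnofut > zozimnofut > zuzimnufut  (by unconditioned shift, vowel merger, pre-nasal raising, unconditioned shift, vowel merger)

zuzimnufut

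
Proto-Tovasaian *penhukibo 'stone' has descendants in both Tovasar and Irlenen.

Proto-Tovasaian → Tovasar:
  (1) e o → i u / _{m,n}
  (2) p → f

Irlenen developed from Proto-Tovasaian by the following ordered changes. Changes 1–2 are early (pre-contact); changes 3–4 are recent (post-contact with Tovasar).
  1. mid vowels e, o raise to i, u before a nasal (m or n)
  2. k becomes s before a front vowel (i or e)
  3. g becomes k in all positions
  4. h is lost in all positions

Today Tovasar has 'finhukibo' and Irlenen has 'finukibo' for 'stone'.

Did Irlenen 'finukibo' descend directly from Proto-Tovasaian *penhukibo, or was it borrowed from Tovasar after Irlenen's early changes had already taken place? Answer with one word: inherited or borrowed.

borrowed

If inherited, *penhukibo would pass through all of Irlenen's changes:
Irlenen: *penhukibo
  penhukibo → pinhukibo   [pre-nasal raising]
  pinhukibo → pinhusibo   [palatalisation]
  pinhusibo (rule 3 does not apply)
  pinhusibo → pinusibo   [h-loss]
  giving Irlenen pinusibo.
If borrowed from Tovasar 'finhukibo' after the early changes, it would undergo only the recent ones:
  rule 3 (unconditioned shift): no change (finhukibo)
  rule 4 (h-loss): finhukibo → finukibo
  ⇒ as a loan: finukibo
Irlenen 'finukibo' matches the loan outcome 'finukibo', not the inherited 'pinusibo' — it skipped the early Irlenen changes, so it was borrowed from Tovasar.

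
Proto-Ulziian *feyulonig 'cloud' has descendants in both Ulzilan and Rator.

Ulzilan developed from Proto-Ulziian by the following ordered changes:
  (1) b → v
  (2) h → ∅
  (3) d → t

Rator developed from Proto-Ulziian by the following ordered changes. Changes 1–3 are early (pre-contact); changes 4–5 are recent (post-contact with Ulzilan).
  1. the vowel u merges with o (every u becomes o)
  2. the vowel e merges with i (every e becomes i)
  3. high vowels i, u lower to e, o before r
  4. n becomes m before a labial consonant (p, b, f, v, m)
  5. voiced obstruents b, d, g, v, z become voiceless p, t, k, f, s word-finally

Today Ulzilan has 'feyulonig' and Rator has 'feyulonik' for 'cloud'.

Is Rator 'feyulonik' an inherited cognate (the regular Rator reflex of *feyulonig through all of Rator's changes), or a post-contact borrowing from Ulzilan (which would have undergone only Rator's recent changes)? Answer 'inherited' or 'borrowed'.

borrowed

If inherited, *feyulonig would pass through all of Rator's changes:
Rator: *feyulonig
  feyulonig → feyolonig   [vowel merger]
  feyolonig → fiyolonig   [vowel merger]
  fiyolonig (rule 3 does not apply)
  fiyolonig (rule 4 does not apply)
  fiyolonig → fiyolonik   [final devoicing]
  giving Rator fiyolonik.
If borrowed from Ulzilan 'feyulonig' after the early changes, it would undergo only the recent ones:
  rule 4 (nasal place assimilation): no change (feyulonig)
  rule 5 (final devoicing): feyulonig → feyulonik
  ⇒ as a loan: feyulonik
Rator 'feyulonik' matches the loan outcome 'feyulonik', not the inherited 'fiyolonik' — it skipped the early Rator changes, so it was borrowed from Ulzilan.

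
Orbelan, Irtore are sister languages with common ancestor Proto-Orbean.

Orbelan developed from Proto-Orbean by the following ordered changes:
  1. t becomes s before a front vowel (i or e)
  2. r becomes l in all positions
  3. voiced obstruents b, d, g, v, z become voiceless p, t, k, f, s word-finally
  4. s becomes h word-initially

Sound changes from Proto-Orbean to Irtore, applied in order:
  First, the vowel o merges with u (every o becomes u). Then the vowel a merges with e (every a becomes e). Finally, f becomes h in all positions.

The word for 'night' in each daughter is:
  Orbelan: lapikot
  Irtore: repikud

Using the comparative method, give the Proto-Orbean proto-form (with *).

*rapikod

Position 2: Orbelan has a, Irtore has e. Orbelan preserves a here (none of its changes turn any other segment into a), so the proto-segment is *a.
Position 7: Orbelan has t, Irtore has d. Irtore preserves d here (none of its changes turn any other segment into d), so the proto-segment is *d.
This points to *rapikod. Verify forward in each daughter:
Orbelan: start from *rapikod.
  rule 1: no change — rapikod
  rule 2 (unconditioned shift): rapikod → lapikod
  rule 3 (final devoicing): lapikod → lapikot
  rule 4: no change — lapikot
  ⇒ Orbelan lapikot
Irtore: *rapikod > rapikud > repikud  (by vowel merger, vowel merger)
*rapikod is the unique common source.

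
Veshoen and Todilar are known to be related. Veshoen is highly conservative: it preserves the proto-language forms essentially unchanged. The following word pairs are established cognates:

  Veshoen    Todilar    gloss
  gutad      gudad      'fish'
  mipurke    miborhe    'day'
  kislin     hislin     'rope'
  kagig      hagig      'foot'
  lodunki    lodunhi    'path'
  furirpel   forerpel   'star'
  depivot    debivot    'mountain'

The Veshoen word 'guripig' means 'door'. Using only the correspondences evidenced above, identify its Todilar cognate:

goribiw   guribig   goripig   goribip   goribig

mipurke ~ miborhe, furirpel ~ forerpel — Veshoen u corresponds to Todilar o after a consonant, before r.
depivot ~ debivot — Veshoen p corresponds to Todilar b between vowels (before a front vowel).
Applying these to Veshoen 'guripig':
  guripig → goripig   (u→o after a consonant, before r)
  goripig → goribig   (p→b between vowels (before a front vowel))
So the Todilar cognate is 'goribig'.

goribig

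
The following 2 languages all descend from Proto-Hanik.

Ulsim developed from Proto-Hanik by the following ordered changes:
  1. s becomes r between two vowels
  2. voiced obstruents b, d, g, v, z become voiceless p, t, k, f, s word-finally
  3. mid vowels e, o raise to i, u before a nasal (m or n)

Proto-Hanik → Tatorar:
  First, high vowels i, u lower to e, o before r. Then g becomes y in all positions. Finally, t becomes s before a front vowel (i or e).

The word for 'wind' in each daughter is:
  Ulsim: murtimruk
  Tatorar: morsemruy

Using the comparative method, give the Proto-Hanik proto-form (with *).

*murtemrug

Position 9: Ulsim has k, Tatorar has y. Taking the neighbouring segments as reconstructed: Ulsim k could go back to *k or *g; Tatorar y could go back to *g or *y — the one source consistent with every daughter is *g.
Position 2: Ulsim has u, Tatorar has o. Taking the neighbouring segments as reconstructed: Ulsim u can only go back to *u; Tatorar o could go back to *o or *u — the one source consistent with every daughter is *u.
Position 4: Ulsim has t, Tatorar has s. Taking the neighbouring segments as reconstructed: Ulsim t can only go back to *t; Tatorar s could go back to *t or *s — the one source consistent with every daughter is *t.
Verify the candidate proto-form against each daughter:
Ulsim: start from *murtemrug.
  rule 1: no change — murtemrug
  rule 2 (final devoicing): murtemrug → murtemruk
  rule 3 (pre-nasal raising): murtemruk → murtimruk
  ⇒ Ulsim murtimruk
Tatorar: *murtemrug
  murtemrug → mortemrug   [pre-rhotic lowering]
  mortemrug → mortemruy   [unconditioned shift]
  mortemruy → morsemruy   [palatalisation]
  giving Tatorar morsemruy.
No other proto-form is consistent with every reflex, so the reconstruction is *murtemrug.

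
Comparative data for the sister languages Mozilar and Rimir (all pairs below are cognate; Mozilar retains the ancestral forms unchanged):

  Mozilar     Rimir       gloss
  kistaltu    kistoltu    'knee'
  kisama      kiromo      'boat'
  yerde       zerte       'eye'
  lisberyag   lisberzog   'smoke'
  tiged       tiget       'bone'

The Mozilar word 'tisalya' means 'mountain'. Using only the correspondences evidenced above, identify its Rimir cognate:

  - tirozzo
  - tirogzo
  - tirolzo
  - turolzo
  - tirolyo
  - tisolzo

tirolzo

kisama ~ kiromo — Mozilar s corresponds to Rimir r between vowels (before a back vowel).
kistaltu ~ kistoltu, lisberyag ~ lisberzog — Mozilar a corresponds to Rimir o after a consonant, before a consonant other than r, m, n, p, b, f, v.
lisberyag ~ lisberzog — Mozilar y corresponds to Rimir z after a consonant, before a back vowel.
kisama ~ kiromo — Mozilar a corresponds to Rimir o word-finally.
Applying these to Mozilar 'tisalya':
  tisalya → tiralya   (s→r between vowels (before a back vowel))
  tiralya → tirolya   (a→o after a consonant, before a consonant other than r, m, n, p, b, f, v)
  tirolya → tirolza   (y→z after a consonant, before a back vowel)
  tirolza → tirolzo   (a→o word-finally)
So the Rimir cognate is 'tirolzo'.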